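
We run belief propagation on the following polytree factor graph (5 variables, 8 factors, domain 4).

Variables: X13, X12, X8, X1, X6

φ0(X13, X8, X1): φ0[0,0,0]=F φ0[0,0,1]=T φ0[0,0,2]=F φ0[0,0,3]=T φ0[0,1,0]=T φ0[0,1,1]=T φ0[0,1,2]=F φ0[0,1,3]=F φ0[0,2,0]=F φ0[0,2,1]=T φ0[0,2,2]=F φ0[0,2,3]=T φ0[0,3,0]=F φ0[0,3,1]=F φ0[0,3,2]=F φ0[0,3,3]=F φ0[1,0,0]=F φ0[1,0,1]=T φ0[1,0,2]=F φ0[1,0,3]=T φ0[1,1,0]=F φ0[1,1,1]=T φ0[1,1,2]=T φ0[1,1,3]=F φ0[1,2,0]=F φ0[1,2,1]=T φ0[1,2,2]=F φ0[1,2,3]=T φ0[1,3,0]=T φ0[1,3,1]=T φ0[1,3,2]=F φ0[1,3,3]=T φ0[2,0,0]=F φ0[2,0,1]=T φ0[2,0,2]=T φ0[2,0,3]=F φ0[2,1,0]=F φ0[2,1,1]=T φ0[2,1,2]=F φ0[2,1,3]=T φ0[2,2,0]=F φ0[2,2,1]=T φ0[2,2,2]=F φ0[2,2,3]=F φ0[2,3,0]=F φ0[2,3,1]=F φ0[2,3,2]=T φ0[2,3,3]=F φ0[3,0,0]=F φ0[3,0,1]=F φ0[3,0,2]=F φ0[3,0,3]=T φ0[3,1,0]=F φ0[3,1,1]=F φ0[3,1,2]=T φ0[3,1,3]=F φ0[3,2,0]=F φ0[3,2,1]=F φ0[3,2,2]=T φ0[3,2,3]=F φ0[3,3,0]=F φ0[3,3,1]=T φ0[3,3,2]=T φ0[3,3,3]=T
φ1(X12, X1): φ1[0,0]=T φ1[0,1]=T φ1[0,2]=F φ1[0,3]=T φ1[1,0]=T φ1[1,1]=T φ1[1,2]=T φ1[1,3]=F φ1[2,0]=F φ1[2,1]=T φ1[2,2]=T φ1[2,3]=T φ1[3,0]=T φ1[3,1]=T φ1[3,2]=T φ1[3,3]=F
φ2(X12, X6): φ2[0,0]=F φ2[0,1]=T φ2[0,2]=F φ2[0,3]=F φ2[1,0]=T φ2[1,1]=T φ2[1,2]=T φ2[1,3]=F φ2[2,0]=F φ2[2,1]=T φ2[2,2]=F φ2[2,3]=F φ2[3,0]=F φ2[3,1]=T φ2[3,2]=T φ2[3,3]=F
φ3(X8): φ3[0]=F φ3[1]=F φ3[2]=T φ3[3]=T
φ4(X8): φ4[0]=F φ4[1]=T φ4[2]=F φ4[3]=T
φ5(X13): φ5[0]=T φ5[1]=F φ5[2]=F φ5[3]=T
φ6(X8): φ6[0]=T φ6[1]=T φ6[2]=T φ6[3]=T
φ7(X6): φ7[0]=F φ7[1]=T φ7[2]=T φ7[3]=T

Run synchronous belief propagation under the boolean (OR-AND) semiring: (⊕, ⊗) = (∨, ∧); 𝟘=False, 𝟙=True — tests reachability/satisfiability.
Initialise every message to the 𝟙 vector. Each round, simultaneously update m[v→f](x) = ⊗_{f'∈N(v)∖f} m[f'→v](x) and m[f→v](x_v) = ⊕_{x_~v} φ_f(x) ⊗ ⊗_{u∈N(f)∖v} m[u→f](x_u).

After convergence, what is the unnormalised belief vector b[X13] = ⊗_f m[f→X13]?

init: all messages = 𝟙 over 4 values
r1 m[φ0→X13] = [T, T, T, T]
r1 m[φ0→X8] = [T, T, T, T]
r1 m[φ0→X1] = [T, T, T, T]
r1 m[φ1→X12] = [T, T, T, T]
r1 m[φ1→X1] = [T, T, T, T]
r1 m[φ2→X12] = [T, T, T, T]
r1 m[φ2→X6] = [T, T, T, F]
r1 m[φ3→X8] = [F, F, T, T]
r1 m[φ4→X8] = [F, T, F, T]
r1 m[φ5→X13] = [T, F, F, T]
r1 m[φ6→X8] = [T, T, T, T]
r1 m[φ7→X6] = [F, T, T, T]
r1 m[X13→φ0] = [T, T, T, T]
r1 m[X13→φ5] = [T, T, T, T]
r1 m[X12→φ1] = [T, T, T, T]
r1 m[X12→φ2] = [T, T, T, T]
r1 m[X8→φ0] = [T, T, T, T]
r1 m[X8→φ3] = [T, T, T, T]
r1 m[X8→φ4] = [T, T, T, T]
r1 m[X8→φ6] = [T, T, T, T]
r1 m[X1→φ0] = [T, T, T, T]
r1 m[X1→φ1] = [T, T, T, T]
r1 m[X6→φ2] = [T, T, T, T]
r1 m[X6→φ7] = [T, T, T, T]
r2 m[φ0→X13] = [T, T, T, T]
r2 m[φ0→X8] = [T, T, T, T]
r2 m[φ0→X1] = [T, T, T, T]
r2 m[φ1→X12] = [T, T, T, T]
r2 m[φ1→X1] = [T, T, T, T]
r2 m[φ2→X12] = [T, T, T, T]
r2 m[φ2→X6] = [T, T, T, F]
r2 m[φ3→X8] = [F, F, T, T]
r2 m[φ4→X8] = [F, T, F, T]
r2 m[φ5→X13] = [T, F, F, T]
r2 m[φ6→X8] = [T, T, T, T]
r2 m[φ7→X6] = [F, T, T, T]
r2 m[X13→φ0] = [T, F, F, T]
r2 m[X13→φ5] = [T, T, T, T]
r2 m[X12→φ1] = [T, T, T, T]
r2 m[X12→φ2] = [T, T, T, T]
r2 m[X8→φ0] = [F, F, F, T]
r2 m[X8→φ3] = [F, T, F, T]
r2 m[X8→φ4] = [F, F, T, T]
r2 m[X8→φ6] = [F, F, F, T]
r2 m[X1→φ0] = [T, T, T, T]
r2 m[X1→φ1] = [T, T, T, T]
r2 m[X6→φ2] = [F, T, T, T]
r2 m[X6→φ7] = [T, T, T, F]
r3 m[φ0→X13] = [F, T, T, T]
r3 m[φ0→X8] = [T, T, T, T]
r3 m[φ0→X1] = [F, T, T, T]
r3 m[φ1→X12] = [T, T, T, T]
r3 m[φ1→X1] = [T, T, T, T]
r3 m[φ2→X12] = [T, T, T, T]
r3 m[φ2→X6] = [T, T, T, F]
r3 m[φ3→X8] = [F, F, T, T]
r3 m[φ4→X8] = [F, T, F, T]
r3 m[φ5→X13] = [T, F, F, T]
r3 m[φ6→X8] = [T, T, T, T]
r3 m[φ7→X6] = [F, T, T, T]
r3 m[X13→φ0] = [T, F, F, T]
r3 m[X13→φ5] = [T, T, T, T]
r3 m[X12→φ1] = [T, T, T, T]
r3 m[X12→φ2] = [T, T, T, T]
r3 m[X8→φ0] = [F, F, F, T]
r3 m[X8→φ3] = [F, T, F, T]
r3 m[X8→φ4] = [F, F, T, T]
r3 m[X8→φ6] = [F, F, F, T]
r3 m[X1→φ0] = [T, T, T, T]
r3 m[X1→φ1] = [T, T, T, T]
r3 m[X6→φ2] = [F, T, T, T]
r3 m[X6→φ7] = [T, T, T, F]
r4 m[φ0→X13] = [F, T, T, T]
r4 m[φ0→X8] = [T, T, T, T]
r4 m[φ0→X1] = [F, T, T, T]
r4 m[φ1→X12] = [T, T, T, T]
r4 m[φ1→X1] = [T, T, T, T]
r4 m[φ2→X12] = [T, T, T, T]
r4 m[φ2→X6] = [T, T, T, F]
r4 m[φ3→X8] = [F, F, T, T]
r4 m[φ4→X8] = [F, T, F, T]
r4 m[φ5→X13] = [T, F, F, T]
r4 m[φ6→X8] = [T, T, T, T]
r4 m[φ7→X6] = [F, T, T, T]
r4 m[X13→φ0] = [T, F, F, T]
r4 m[X13→φ5] = [F, T, T, T]
r4 m[X12→φ1] = [T, T, T, T]
r4 m[X12→φ2] = [T, T, T, T]
r4 m[X8→φ0] = [F, F, F, T]
r4 m[X8→φ3] = [F, T, F, T]
r4 m[X8→φ4] = [F, F, T, T]
r4 m[X8→φ6] = [F, F, F, T]
r4 m[X1→φ0] = [T, T, T, T]
r4 m[X1→φ1] = [F, T, T, T]
r4 m[X6→φ2] = [F, T, T, T]
r4 m[X6→φ7] = [T, T, T, F]
r5 m[φ0→X13] = [F, T, T, T]
r5 m[φ0→X8] = [T, T, T, T]
r5 m[φ0→X1] = [F, T, T, T]
r5 m[φ1→X12] = [T, T, T, T]
r5 m[φ1→X1] = [T, T, T, T]
r5 m[φ2→X12] = [T, T, T, T]
r5 m[φ2→X6] = [T, T, T, F]
r5 m[φ3→X8] = [F, F, T, T]
r5 m[φ4→X8] = [F, T, F, T]
r5 m[φ5→X13] = [T, F, F, T]
r5 m[φ6→X8] = [T, T, T, T]
r5 m[φ7→X6] = [F, T, T, T]
r5 m[X13→φ0] = [T, F, F, T]
r5 m[X13→φ5] = [F, T, T, T]
r5 m[X12→φ1] = [T, T, T, T]
r5 m[X12→φ2] = [T, T, T, T]
r5 m[X8→φ0] = [F, F, F, T]
r5 m[X8→φ3] = [F, T, F, T]
r5 m[X8→φ4] = [F, F, T, T]
r5 m[X8→φ6] = [F, F, F, T]
r5 m[X1→φ0] = [T, T, T, T]
r5 m[X1→φ1] = [F, T, T, T]
r5 m[X6→φ2] = [F, T, T, T]
r5 m[X6→φ7] = [T, T, T, F]
fixed point reached at round 5
b[X13] = ⊗ incoming = [F, F, F, T]

b[X13] = [F, F, F, T]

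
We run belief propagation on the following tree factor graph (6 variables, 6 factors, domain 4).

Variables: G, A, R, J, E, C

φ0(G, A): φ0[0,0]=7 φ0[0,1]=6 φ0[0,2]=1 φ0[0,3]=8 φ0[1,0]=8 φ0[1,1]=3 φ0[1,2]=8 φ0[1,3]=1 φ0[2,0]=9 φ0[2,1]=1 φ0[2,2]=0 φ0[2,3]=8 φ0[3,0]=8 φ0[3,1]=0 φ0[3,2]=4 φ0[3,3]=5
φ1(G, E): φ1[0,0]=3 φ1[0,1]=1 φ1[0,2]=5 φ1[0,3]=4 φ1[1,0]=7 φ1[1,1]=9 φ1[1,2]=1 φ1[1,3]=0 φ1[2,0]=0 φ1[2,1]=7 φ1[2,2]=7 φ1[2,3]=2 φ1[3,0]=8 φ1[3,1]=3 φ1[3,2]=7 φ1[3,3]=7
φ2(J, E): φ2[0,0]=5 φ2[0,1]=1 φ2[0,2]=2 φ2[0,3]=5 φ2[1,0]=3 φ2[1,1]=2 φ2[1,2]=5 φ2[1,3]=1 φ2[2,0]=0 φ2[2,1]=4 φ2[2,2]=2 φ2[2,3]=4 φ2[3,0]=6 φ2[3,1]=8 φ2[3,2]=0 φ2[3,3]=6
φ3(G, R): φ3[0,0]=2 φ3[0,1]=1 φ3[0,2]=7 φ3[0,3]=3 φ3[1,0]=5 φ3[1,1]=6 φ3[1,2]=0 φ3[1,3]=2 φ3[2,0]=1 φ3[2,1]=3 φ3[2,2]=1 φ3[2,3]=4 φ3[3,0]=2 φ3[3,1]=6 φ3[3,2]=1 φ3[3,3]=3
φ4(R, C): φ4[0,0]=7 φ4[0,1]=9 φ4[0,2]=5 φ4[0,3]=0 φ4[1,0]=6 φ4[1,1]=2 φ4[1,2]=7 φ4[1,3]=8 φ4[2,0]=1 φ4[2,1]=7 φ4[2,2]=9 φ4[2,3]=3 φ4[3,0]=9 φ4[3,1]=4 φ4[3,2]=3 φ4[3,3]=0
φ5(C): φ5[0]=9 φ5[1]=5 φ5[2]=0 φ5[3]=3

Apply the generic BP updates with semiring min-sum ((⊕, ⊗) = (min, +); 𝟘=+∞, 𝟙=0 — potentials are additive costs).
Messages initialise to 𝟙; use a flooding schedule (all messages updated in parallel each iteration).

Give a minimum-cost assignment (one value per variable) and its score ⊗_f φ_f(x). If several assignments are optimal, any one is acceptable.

assignment: (G=2, A=2, R=0, J=2, E=0, C=3); score = 4

init: all messages = 𝟙 over 4 values
r1 m[φ0→G] = [1, 1, 0, 0]
r1 m[φ0→A] = [7, 0, 0, 1]
r1 m[φ1→G] = [1, 0, 0, 3]
r1 m[φ1→E] = [0, 1, 1, 0]
r1 m[φ2→J] = [1, 1, 0, 0]
r1 m[φ2→E] = [0, 1, 0, 1]
r1 m[φ3→G] = [1, 0, 1, 1]
r1 m[φ3→R] = [1, 1, 0, 2]
r1 m[φ4→R] = [0, 2, 1, 0]
r1 m[φ4→C] = [1, 2, 3, 0]
r1 m[φ5→C] = [9, 5, 0, 3]
r1 m[G→φ0] = [0, 0, 0, 0]
r1 m[G→φ1] = [0, 0, 0, 0]
r1 m[G→φ3] = [0, 0, 0, 0]
r1 m[A→φ0] = [0, 0, 0, 0]
r1 m[R→φ3] = [0, 0, 0, 0]
r1 m[R→φ4] = [0, 0, 0, 0]
r1 m[J→φ2] = [0, 0, 0, 0]
r1 m[E→φ1] = [0, 0, 0, 0]
r1 m[E→φ2] = [0, 0, 0, 0]
r1 m[C→φ4] = [0, 0, 0, 0]
r1 m[C→φ5] = [0, 0, 0, 0]
r2 m[φ0→G] = [1, 1, 0, 0]
r2 m[φ0→A] = [7, 0, 0, 1]
r2 m[φ1→G] = [1, 0, 0, 3]
r2 m[φ1→E] = [0, 1, 1, 0]
r2 m[φ2→J] = [1, 1, 0, 0]
r2 m[φ2→E] = [0, 1, 0, 1]
r2 m[φ3→G] = [1, 0, 1, 1]
r2 m[φ3→R] = [1, 1, 0, 2]
r2 m[φ4→R] = [0, 2, 1, 0]
r2 m[φ4→C] = [1, 2, 3, 0]
r2 m[φ5→C] = [9, 5, 0, 3]
r2 m[G→φ0] = [2, 0, 1, 4]
r2 m[G→φ1] = [2, 1, 1, 1]
r2 m[G→φ3] = [2, 1, 0, 3]
r2 m[A→φ0] = [0, 0, 0, 0]
r2 m[R→φ3] = [0, 2, 1, 0]
r2 m[R→φ4] = [1, 1, 0, 2]
r2 m[J→φ2] = [0, 0, 0, 0]
r2 m[E→φ1] = [0, 1, 0, 1]
r2 m[E→φ2] = [0, 1, 1, 0]
r2 m[C→φ4] = [9, 5, 0, 3]
r2 m[C→φ5] = [1, 2, 3, 0]
r3 m[φ0→G] = [1, 1, 0, 0]
r3 m[φ0→A] = [8, 2, 1, 1]
r3 m[φ1→G] = [2, 1, 0, 4]
r3 m[φ1→E] = [1, 3, 2, 1]
r3 m[φ2→J] = [2, 1, 0, 1]
r3 m[φ2→E] = [0, 1, 0, 1]
r3 m[φ3→G] = [2, 1, 1, 2]
r3 m[φ3→R] = [1, 3, 1, 3]
r3 m[φ4→R] = [3, 7, 6, 3]
r3 m[φ4→C] = [1, 3, 5, 1]
r3 m[φ5→C] = [9, 5, 0, 3]
r3 m[G→φ0] = [2, 0, 1, 4]
r3 m[G→φ1] = [2, 1, 1, 1]
r3 m[G→φ3] = [2, 1, 0, 3]
r3 m[A→φ0] = [0, 0, 0, 0]
r3 m[R→φ3] = [0, 2, 1, 0]
r3 m[R→φ4] = [1, 1, 0, 2]
r3 m[J→φ2] = [0, 0, 0, 0]
r3 m[E→φ1] = [0, 1, 0, 1]
r3 m[E→φ2] = [0, 1, 1, 0]
r3 m[C→φ4] = [9, 5, 0, 3]
r3 m[C→φ5] = [1, 2, 3, 0]
r4 m[φ0→G] = [1, 1, 0, 0]
r4 m[φ0→A] = [8, 2, 1, 1]
r4 m[φ1→G] = [2, 1, 0, 4]
r4 m[φ1→E] = [1, 3, 2, 1]
r4 m[φ2→J] = [2, 1, 0, 1]
r4 m[φ2→E] = [0, 1, 0, 1]
r4 m[φ3→G] = [2, 1, 1, 2]
r4 m[φ3→R] = [1, 3, 1, 3]
r4 m[φ4→R] = [3, 7, 6, 3]
r4 m[φ4→C] = [1, 3, 5, 1]
r4 m[φ5→C] = [9, 5, 0, 3]
r4 m[G→φ0] = [4, 2, 1, 6]
r4 m[G→φ1] = [3, 2, 1, 2]
r4 m[G→φ3] = [3, 2, 0, 4]
r4 m[A→φ0] = [0, 0, 0, 0]
r4 m[R→φ3] = [3, 7, 6, 3]
r4 m[R→φ4] = [1, 3, 1, 3]
r4 m[J→φ2] = [0, 0, 0, 0]
r4 m[E→φ1] = [0, 1, 0, 1]
r4 m[E→φ2] = [1, 3, 2, 1]
r4 m[C→φ4] = [9, 5, 0, 3]
r4 m[C→φ5] = [1, 3, 5, 1]
r5 m[φ0→G] = [1, 1, 0, 0]
r5 m[φ0→A] = [10, 2, 1, 3]
r5 m[φ1→G] = [2, 1, 0, 4]
r5 m[φ1→E] = [1, 4, 3, 2]
r5 m[φ2→J] = [4, 2, 1, 2]
r5 m[φ2→E] = [0, 1, 0, 1]
r5 m[φ3→G] = [5, 5, 4, 5]
r5 m[φ3→R] = [1, 3, 1, 4]
r5 m[φ4→R] = [3, 7, 6, 3]
r5 m[φ4→C] = [2, 5, 6, 1]
r5 m[φ5→C] = [9, 5, 0, 3]
r5 m[G→φ0] = [4, 2, 1, 6]
r5 m[G→φ1] = [3, 2, 1, 2]
r5 m[G→φ3] = [3, 2, 0, 4]
r5 m[A→φ0] = [0, 0, 0, 0]
r5 m[R→φ3] = [3, 7, 6, 3]
r5 m[R→φ4] = [1, 3, 1, 3]
r5 m[J→φ2] = [0, 0, 0, 0]
r5 m[E→φ1] = [0, 1, 0, 1]
r5 m[E→φ2] = [1, 3, 2, 1]
r5 m[C→φ4] = [9, 5, 0, 3]
r5 m[C→φ5] = [1, 3, 5, 1]
r6 m[φ0→G] = [1, 1, 0, 0]
r6 m[φ0→A] = [10, 2, 1, 3]
r6 m[φ1→G] = [2, 1, 0, 4]
r6 m[φ1→E] = [1, 4, 3, 2]
r6 m[φ2→J] = [4, 2, 1, 2]
r6 m[φ2→E] = [0, 1, 0, 1]
r6 m[φ3→G] = [5, 5, 4, 5]
r6 m[φ3→R] = [1, 3, 1, 4]
r6 m[φ4→R] = [3, 7, 6, 3]
r6 m[φ4→C] = [2, 5, 6, 1]
r6 m[φ5→C] = [9, 5, 0, 3]
r6 m[G→φ0] = [7, 6, 4, 9]
r6 m[G→φ1] = [6, 6, 4, 5]
r6 m[G→φ3] = [3, 2, 0, 4]
r6 m[A→φ0] = [0, 0, 0, 0]
r6 m[R→φ3] = [3, 7, 6, 3]
r6 m[R→φ4] = [1, 3, 1, 4]
r6 m[J→φ2] = [0, 0, 0, 0]
r6 m[E→φ1] = [0, 1, 0, 1]
r6 m[E→φ2] = [1, 4, 3, 2]
r6 m[C→φ4] = [9, 5, 0, 3]
r6 m[C→φ5] = [2, 5, 6, 1]
r7 m[φ0→G] = [1, 1, 0, 0]
r7 m[φ0→A] = [13, 5, 4, 7]
r7 m[φ1→G] = [2, 1, 0, 4]
r7 m[φ1→E] = [4, 7, 7, 6]
r7 m[φ2→J] = [5, 3, 1, 3]
r7 m[φ2→E] = [0, 1, 0, 1]
r7 m[φ3→G] = [5, 5, 4, 5]
r7 m[φ3→R] = [1, 3, 1, 4]
r7 m[φ4→R] = [3, 7, 6, 3]
r7 m[φ4→C] = [2, 5, 6, 1]
r7 m[φ5→C] = [9, 5, 0, 3]
r7 m[G→φ0] = [7, 6, 4, 9]
r7 m[G→φ1] = [6, 6, 4, 5]
r7 m[G→φ3] = [3, 2, 0, 4]
r7 m[A→φ0] = [0, 0, 0, 0]
r7 m[R→φ3] = [3, 7, 6, 3]
r7 m[R→φ4] = [1, 3, 1, 4]
r7 m[J→φ2] = [0, 0, 0, 0]
r7 m[E→φ1] = [0, 1, 0, 1]
r7 m[E→φ2] = [1, 4, 3, 2]
r7 m[C→φ4] = [9, 5, 0, 3]
r7 m[C→φ5] = [2, 5, 6, 1]
r8 m[φ0→G] = [1, 1, 0, 0]
r8 m[φ0→A] = [13, 5, 4, 7]
r8 m[φ1→G] = [2, 1, 0, 4]
r8 m[φ1→E] = [4, 7, 7, 6]
r8 m[φ2→J] = [5, 3, 1, 3]
r8 m[φ2→E] = [0, 1, 0, 1]
r8 m[φ3→G] = [5, 5, 4, 5]
r8 m[φ3→R] = [1, 3, 1, 4]
r8 m[φ4→R] = [3, 7, 6, 3]
r8 m[φ4→C] = [2, 5, 6, 1]
r8 m[φ5→C] = [9, 5, 0, 3]
r8 m[G→φ0] = [7, 6, 4, 9]
r8 m[G→φ1] = [6, 6, 4, 5]
r8 m[G→φ3] = [3, 2, 0, 4]
r8 m[A→φ0] = [0, 0, 0, 0]
r8 m[R→φ3] = [3, 7, 6, 3]
r8 m[R→φ4] = [1, 3, 1, 4]
r8 m[J→φ2] = [0, 0, 0, 0]
r8 m[E→φ1] = [0, 1, 0, 1]
r8 m[E→φ2] = [4, 7, 7, 6]
r8 m[C→φ4] = [9, 5, 0, 3]
r8 m[C→φ5] = [2, 5, 6, 1]
r9 m[φ0→G] = [1, 1, 0, 0]
r9 m[φ0→A] = [13, 5, 4, 7]
r9 m[φ1→G] = [2, 1, 0, 4]
r9 m[φ1→E] = [4, 7, 7, 6]
r9 m[φ2→J] = [8, 7, 4, 7]
r9 m[φ2→E] = [0, 1, 0, 1]
r9 m[φ3→G] = [5, 5, 4, 5]
r9 m[φ3→R] = [1, 3, 1, 4]
r9 m[φ4→R] = [3, 7, 6, 3]
r9 m[φ4→C] = [2, 5, 6, 1]
r9 m[φ5→C] = [9, 5, 0, 3]
r9 m[G→φ0] = [7, 6, 4, 9]
r9 m[G→φ1] = [6, 6, 4, 5]
r9 m[G→φ3] = [3, 2, 0, 4]
r9 m[A→φ0] = [0, 0, 0, 0]
r9 m[R→φ3] = [3, 7, 6, 3]
r9 m[R→φ4] = [1, 3, 1, 4]
r9 m[J→φ2] = [0, 0, 0, 0]
r9 m[E→φ1] = [0, 1, 0, 1]
r9 m[E→φ2] = [4, 7, 7, 6]
r9 m[C→φ4] = [9, 5, 0, 3]
r9 m[C→φ5] = [2, 5, 6, 1]
r10 m[φ0→G] = [1, 1, 0, 0]
r10 m[φ0→A] = [13, 5, 4, 7]
r10 m[φ1→G] = [2, 1, 0, 4]
r10 m[φ1→E] = [4, 7, 7, 6]
r10 m[φ2→J] = [8, 7, 4, 7]
r10 m[φ2→E] = [0, 1, 0, 1]
r10 m[φ3→G] = [5, 5, 4, 5]
r10 m[φ3→R] = [1, 3, 1, 4]
r10 m[φ4→R] = [3, 7, 6, 3]
r10 m[φ4→C] = [2, 5, 6, 1]
r10 m[φ5→C] = [9, 5, 0, 3]
r10 m[G→φ0] = [7, 6, 4, 9]
r10 m[G→φ1] = [6, 6, 4, 5]
r10 m[G→φ3] = [3, 2, 0, 4]
r10 m[A→φ0] = [0, 0, 0, 0]
r10 m[R→φ3] = [3, 7, 6, 3]
r10 m[R→φ4] = [1, 3, 1, 4]
r10 m[J→φ2] = [0, 0, 0, 0]
r10 m[E→φ1] = [0, 1, 0, 1]
r10 m[E→φ2] = [4, 7, 7, 6]
r10 m[C→φ4] = [9, 5, 0, 3]
r10 m[C→φ5] = [2, 5, 6, 1]
fixed point reached at round 10
traceback from G: (G=2, A=2, R=0, J=2, E=0, C=3), score=4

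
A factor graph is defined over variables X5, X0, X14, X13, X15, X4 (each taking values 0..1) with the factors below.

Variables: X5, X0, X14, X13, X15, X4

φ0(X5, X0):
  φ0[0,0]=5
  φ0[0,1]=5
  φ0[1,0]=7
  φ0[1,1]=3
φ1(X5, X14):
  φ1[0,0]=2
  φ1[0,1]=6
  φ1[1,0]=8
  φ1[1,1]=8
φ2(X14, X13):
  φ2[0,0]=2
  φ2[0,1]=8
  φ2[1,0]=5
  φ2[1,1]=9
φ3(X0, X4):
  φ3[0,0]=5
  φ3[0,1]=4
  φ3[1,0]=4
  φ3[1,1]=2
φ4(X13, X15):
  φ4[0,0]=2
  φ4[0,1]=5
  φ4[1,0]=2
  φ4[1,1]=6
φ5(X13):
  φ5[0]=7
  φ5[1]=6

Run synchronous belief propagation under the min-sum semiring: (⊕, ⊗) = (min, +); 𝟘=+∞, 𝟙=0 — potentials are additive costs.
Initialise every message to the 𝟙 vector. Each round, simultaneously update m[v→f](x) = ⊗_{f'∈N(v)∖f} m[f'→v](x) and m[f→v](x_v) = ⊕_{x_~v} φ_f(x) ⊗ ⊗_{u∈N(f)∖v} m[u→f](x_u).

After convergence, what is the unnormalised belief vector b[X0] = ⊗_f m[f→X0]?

b[X0] = [22, 20]

init: all messages = 𝟙 over 2 values
r1 m[φ0→X5] = [5, 3]
r1 m[φ0→X0] = [5, 3]
r1 m[φ1→X5] = [2, 8]
r1 m[φ1→X14] = [2, 6]
r1 m[φ2→X14] = [2, 5]
r1 m[φ2→X13] = [2, 8]
r1 m[φ3→X0] = [4, 2]
r1 m[φ3→X4] = [4, 2]
r1 m[φ4→X13] = [2, 2]
r1 m[φ4→X15] = [2, 5]
r1 m[φ5→X13] = [7, 6]
r1 m[X5→φ0] = [0, 0]
r1 m[X5→φ1] = [0, 0]
r1 m[X0→φ0] = [0, 0]
r1 m[X0→φ3] = [0, 0]
r1 m[X14→φ1] = [0, 0]
r1 m[X14→φ2] = [0, 0]
r1 m[X13→φ2] = [0, 0]
r1 m[X13→φ4] = [0, 0]
r1 m[X13→φ5] = [0, 0]
r1 m[X15→φ4] = [0, 0]
r1 m[X4→φ3] = [0, 0]
r2 m[φ0→X5] = [5, 3]
r2 m[φ0→X0] = [5, 3]
r2 m[φ1→X5] = [2, 8]
r2 m[φ1→X14] = [2, 6]
r2 m[φ2→X14] = [2, 5]
r2 m[φ2→X13] = [2, 8]
r2 m[φ3→X0] = [4, 2]
r2 m[φ3→X4] = [4, 2]
r2 m[φ4→X13] = [2, 2]
r2 m[φ4→X15] = [2, 5]
r2 m[φ5→X13] = [7, 6]
r2 m[X5→φ0] = [2, 8]
r2 m[X5→φ1] = [5, 3]
r2 m[X0→φ0] = [4, 2]
r2 m[X0→φ3] = [5, 3]
r2 m[X14→φ1] = [2, 5]
r2 m[X14→φ2] = [2, 6]
r2 m[X13→φ2] = [9, 8]
r2 m[X13→φ4] = [9, 14]
r2 m[X13→φ5] = [4, 10]
r2 m[X15→φ4] = [0, 0]
r2 m[X4→φ3] = [0, 0]
r3 m[φ0→X5] = [7, 5]
r3 m[φ0→X0] = [7, 7]
r3 m[φ1→X5] = [4, 10]
r3 m[φ1→X14] = [7, 11]
r3 m[φ2→X14] = [11, 14]
r3 m[φ2→X13] = [4, 10]
r3 m[φ3→X0] = [4, 2]
r3 m[φ3→X4] = [7, 5]
r3 m[φ4→X13] = [2, 2]
r3 m[φ4→X15] = [11, 14]
r3 m[φ5→X13] = [7, 6]
r3 m[X5→φ0] = [2, 8]
r3 m[X5→φ1] = [5, 3]
r3 m[X0→φ0] = [4, 2]
r3 m[X0→φ3] = [5, 3]
r3 m[X14→φ1] = [2, 5]
r3 m[X14→φ2] = [2, 6]
r3 m[X13→φ2] = [9, 8]
r3 m[X13→φ4] = [9, 14]
r3 m[X13→φ5] = [4, 10]
r3 m[X15→φ4] = [0, 0]
r3 m[X4→φ3] = [0, 0]
r4 m[φ0→X5] = [7, 5]
r4 m[φ0→X0] = [7, 7]
r4 m[φ1→X5] = [4, 10]
r4 m[φ1→X14] = [7, 11]
r4 m[φ2→X14] = [11, 14]
r4 m[φ2→X13] = [4, 10]
r4 m[φ3→X0] = [4, 2]
r4 m[φ3→X4] = [7, 5]
r4 m[φ4→X13] = [2, 2]
r4 m[φ4→X15] = [11, 14]
r4 m[φ5→X13] = [7, 6]
r4 m[X5→φ0] = [4, 10]
r4 m[X5→φ1] = [7, 5]
r4 m[X0→φ0] = [4, 2]
r4 m[X0→φ3] = [7, 7]
r4 m[X14→φ1] = [11, 14]
r4 m[X14→φ2] = [7, 11]
r4 m[X13→φ2] = [9, 8]
r4 m[X13→φ4] = [11, 16]
r4 m[X13→φ5] = [6, 12]
r4 m[X15→φ4] = [0, 0]
r4 m[X4→φ3] = [0, 0]
r5 m[φ0→X5] = [7, 5]
r5 m[φ0→X0] = [9, 9]
r5 m[φ1→X5] = [13, 19]
r5 m[φ1→X14] = [9, 13]
r5 m[φ2→X14] = [11, 14]
r5 m[φ2→X13] = [9, 15]
r5 m[φ3→X0] = [4, 2]
r5 m[φ3→X4] = [11, 9]
r5 m[φ4→X13] = [2, 2]
r5 m[φ4→X15] = [13, 16]
r5 m[φ5→X13] = [7, 6]
r5 m[X5→φ0] = [4, 10]
r5 m[X5→φ1] = [7, 5]
r5 m[X0→φ0] = [4, 2]
r5 m[X0→φ3] = [7, 7]
r5 m[X14→φ1] = [11, 14]
r5 m[X14→φ2] = [7, 11]
r5 m[X13→φ2] = [9, 8]
r5 m[X13→φ4] = [11, 16]
r5 m[X13→φ5] = [6, 12]
r5 m[X15→φ4] = [0, 0]
r5 m[X4→φ3] = [0, 0]
r6 m[φ0→X5] = [7, 5]
r6 m[φ0→X0] = [9, 9]
r6 m[φ1→X5] = [13, 19]
r6 m[φ1→X14] = [9, 13]
r6 m[φ2→X14] = [11, 14]
r6 m[φ2→X13] = [9, 15]
r6 m[φ3→X0] = [4, 2]
r6 m[φ3→X4] = [11, 9]
r6 m[φ4→X13] = [2, 2]
r6 m[φ4→X15] = [13, 16]
r6 m[φ5→X13] = [7, 6]
r6 m[X5→φ0] = [13, 19]
r6 m[X5→φ1] = [7, 5]
r6 m[X0→φ0] = [4, 2]
r6 m[X0→φ3] = [9, 9]
r6 m[X14→φ1] = [11, 14]
r6 m[X14→φ2] = [9, 13]
r6 m[X13→φ2] = [9, 8]
r6 m[X13→φ4] = [16, 21]
r6 m[X13→φ5] = [11, 17]
r6 m[X15→φ4] = [0, 0]
r6 m[X4→φ3] = [0, 0]
r7 m[φ0→X5] = [7, 5]
r7 m[φ0→X0] = [18, 18]
r7 m[φ1→X5] = [13, 19]
r7 m[φ1→X14] = [9, 13]
r7 m[φ2→X14] = [11, 14]
r7 m[φ2→X13] = [11, 17]
r7 m[φ3→X0] = [4, 2]
r7 m[φ3→X4] = [13, 11]
r7 m[φ4→X13] = [2, 2]
r7 m[φ4→X15] = [18, 21]
r7 m[φ5→X13] = [7, 6]
r7 m[X5→φ0] = [13, 19]
r7 m[X5→φ1] = [7, 5]
r7 m[X0→φ0] = [4, 2]
r7 m[X0→φ3] = [9, 9]
r7 m[X14→φ1] = [11, 14]
r7 m[X14→φ2] = [9, 13]
r7 m[X13→φ2] = [9, 8]
r7 m[X13→φ4] = [16, 21]
r7 m[X13→φ5] = [11, 17]
r7 m[X15→φ4] = [0, 0]
r7 m[X4→φ3] = [0, 0]
r8 m[φ0→X5] = [7, 5]
r8 m[φ0→X0] = [18, 18]
r8 m[φ1→X5] = [13, 19]
r8 m[φ1→X14] = [9, 13]
r8 m[φ2→X14] = [11, 14]
r8 m[φ2→X13] = [11, 17]
r8 m[φ3→X0] = [4, 2]
r8 m[φ3→X4] = [13, 11]
r8 m[φ4→X13] = [2, 2]
r8 m[φ4→X15] = [18, 21]
r8 m[φ5→X13] = [7, 6]
r8 m[X5→φ0] = [13, 19]
r8 m[X5→φ1] = [7, 5]
r8 m[X0→φ0] = [4, 2]
r8 m[X0→φ3] = [18, 18]
r8 m[X14→φ1] = [11, 14]
r8 m[X14→φ2] = [9, 13]
r8 m[X13→φ2] = [9, 8]
r8 m[X13→φ4] = [18, 23]
r8 m[X13→φ5] = [13, 19]
r8 m[X15→φ4] = [0, 0]
r8 m[X4→φ3] = [0, 0]
r9 m[φ0→X5] = [7, 5]
r9 m[φ0→X0] = [18, 18]
r9 m[φ1→X5] = [13, 19]
r9 m[φ1→X14] = [9, 13]
r9 m[φ2→X14] = [11, 14]
r9 m[φ2→X13] = [11, 17]
r9 m[φ3→X0] = [4, 2]
r9 m[φ3→X4] = [22, 20]
r9 m[φ4→X13] = [2, 2]
r9 m[φ4→X15] = [20, 23]
r9 m[φ5→X13] = [7, 6]
r9 m[X5→φ0] = [13, 19]
r9 m[X5→φ1] = [7, 5]
r9 m[X0→φ0] = [4, 2]
r9 m[X0→φ3] = [18, 18]
r9 m[X14→φ1] = [11, 14]
r9 m[X14→φ2] = [9, 13]
r9 m[X13→φ2] = [9, 8]
r9 m[X13→φ4] = [18, 23]
r9 m[X13→φ5] = [13, 19]
r9 m[X15→φ4] = [0, 0]
r9 m[X4→φ3] = [0, 0]
r10 m[φ0→X5] = [7, 5]
r10 m[φ0→X0] = [18, 18]
r10 m[φ1→X5] = [13, 19]
r10 m[φ1→X14] = [9, 13]
r10 m[φ2→X14] = [11, 14]
r10 m[φ2→X13] = [11, 17]
r10 m[φ3→X0] = [4, 2]
r10 m[φ3→X4] = [22, 20]
r10 m[φ4→X13] = [2, 2]
r10 m[φ4→X15] = [20, 23]
r10 m[φ5→X13] = [7, 6]
r10 m[X5→φ0] = [13, 19]
r10 m[X5→φ1] = [7, 5]
r10 m[X0→φ0] = [4, 2]
r10 m[X0→φ3] = [18, 18]
r10 m[X14→φ1] = [11, 14]
r10 m[X14→φ2] = [9, 13]
r10 m[X13→φ2] = [9, 8]
r10 m[X13→φ4] = [18, 23]
r10 m[X13→φ5] = [13, 19]
r10 m[X15→φ4] = [0, 0]
r10 m[X4→φ3] = [0, 0]
fixed point reached at round 10
b[X0] = ⊗ incoming = [22, 20]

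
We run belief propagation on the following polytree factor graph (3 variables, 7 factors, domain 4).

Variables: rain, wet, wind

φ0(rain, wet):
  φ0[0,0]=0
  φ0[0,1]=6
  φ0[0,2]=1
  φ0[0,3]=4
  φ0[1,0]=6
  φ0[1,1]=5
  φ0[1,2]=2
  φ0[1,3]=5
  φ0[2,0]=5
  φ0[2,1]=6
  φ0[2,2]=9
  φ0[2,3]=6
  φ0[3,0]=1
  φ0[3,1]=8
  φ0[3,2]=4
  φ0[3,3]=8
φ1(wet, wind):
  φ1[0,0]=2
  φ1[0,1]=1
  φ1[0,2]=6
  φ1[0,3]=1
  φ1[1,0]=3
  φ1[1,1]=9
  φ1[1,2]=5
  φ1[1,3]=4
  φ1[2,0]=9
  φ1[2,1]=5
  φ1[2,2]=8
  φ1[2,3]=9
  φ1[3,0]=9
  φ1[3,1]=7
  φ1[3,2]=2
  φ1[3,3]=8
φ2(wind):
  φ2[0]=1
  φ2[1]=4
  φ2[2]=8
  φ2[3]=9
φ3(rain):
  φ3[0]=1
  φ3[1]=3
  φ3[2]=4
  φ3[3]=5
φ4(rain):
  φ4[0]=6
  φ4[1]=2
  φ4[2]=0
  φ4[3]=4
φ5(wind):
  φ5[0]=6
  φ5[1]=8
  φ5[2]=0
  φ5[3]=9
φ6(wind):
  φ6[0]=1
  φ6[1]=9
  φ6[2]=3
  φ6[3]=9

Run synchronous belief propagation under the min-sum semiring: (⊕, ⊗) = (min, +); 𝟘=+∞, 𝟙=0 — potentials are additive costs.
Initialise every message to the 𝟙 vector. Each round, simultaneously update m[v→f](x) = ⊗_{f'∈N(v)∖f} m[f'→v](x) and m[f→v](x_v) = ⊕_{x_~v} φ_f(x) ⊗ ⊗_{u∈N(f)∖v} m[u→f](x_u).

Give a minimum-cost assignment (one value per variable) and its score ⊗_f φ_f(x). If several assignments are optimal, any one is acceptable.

init: all messages = 𝟙 over 4 values
r1 m[φ0→rain] = [0, 2, 5, 1]
r1 m[φ0→wet] = [0, 5, 1, 4]
r1 m[φ1→wet] = [1, 3, 5, 2]
r1 m[φ1→wind] = [2, 1, 2, 1]
r1 m[φ2→wind] = [1, 4, 8, 9]
r1 m[φ3→rain] = [1, 3, 4, 5]
r1 m[φ4→rain] = [6, 2, 0, 4]
r1 m[φ5→wind] = [6, 8, 0, 9]
r1 m[φ6→wind] = [1, 9, 3, 9]
r1 m[rain→φ0] = [0, 0, 0, 0]
r1 m[rain→φ3] = [0, 0, 0, 0]
r1 m[rain→φ4] = [0, 0, 0, 0]
r1 m[wet→φ0] = [0, 0, 0, 0]
r1 m[wet→φ1] = [0, 0, 0, 0]
r1 m[wind→φ1] = [0, 0, 0, 0]
r1 m[wind→φ2] = [0, 0, 0, 0]
r1 m[wind→φ5] = [0, 0, 0, 0]
r1 m[wind→φ6] = [0, 0, 0, 0]
r2 m[φ0→rain] = [0, 2, 5, 1]
r2 m[φ0→wet] = [0, 5, 1, 4]
r2 m[φ1→wet] = [1, 3, 5, 2]
r2 m[φ1→wind] = [2, 1, 2, 1]
r2 m[φ2→wind] = [1, 4, 8, 9]
r2 m[φ3→rain] = [1, 3, 4, 5]
r2 m[φ4→rain] = [6, 2, 0, 4]
r2 m[φ5→wind] = [6, 8, 0, 9]
r2 m[φ6→wind] = [1, 9, 3, 9]
r2 m[rain→φ0] = [7, 5, 4, 9]
r2 m[rain→φ3] = [6, 4, 5, 5]
r2 m[rain→φ4] = [1, 5, 9, 6]
r2 m[wet→φ0] = [1, 3, 5, 2]
r2 m[wet→φ1] = [0, 5, 1, 4]
r2 m[wind→φ1] = [8, 21, 11, 27]
r2 m[wind→φ2] = [9, 18, 5, 19]
r2 m[wind→φ5] = [4, 14, 13, 19]
r2 m[wind→φ6] = [9, 13, 10, 19]
r3 m[φ0→rain] = [1, 7, 6, 2]
r3 m[φ0→wet] = [7, 10, 7, 10]
r3 m[φ1→wet] = [10, 11, 17, 13]
r3 m[φ1→wind] = [2, 1, 6, 1]
r3 m[φ2→wind] = [1, 4, 8, 9]
r3 m[φ3→rain] = [1, 3, 4, 5]
r3 m[φ4→rain] = [6, 2, 0, 4]
r3 m[φ5→wind] = [6, 8, 0, 9]
r3 m[φ6→wind] = [1, 9, 3, 9]
r3 m[rain→φ0] = [7, 5, 4, 9]
r3 m[rain→φ3] = [6, 4, 5, 5]
r3 m[rain→φ4] = [1, 5, 9, 6]
r3 m[wet→φ0] = [1, 3, 5, 2]
r3 m[wet→φ1] = [0, 5, 1, 4]
r3 m[wind→φ1] = [8, 21, 11, 27]
r3 m[wind→φ2] = [9, 18, 5, 19]
r3 m[wind→φ5] = [4, 14, 13, 19]
r3 m[wind→φ6] = [9, 13, 10, 19]
r4 m[φ0→rain] = [1, 7, 6, 2]
r4 m[φ0→wet] = [7, 10, 7, 10]
r4 m[φ1→wet] = [10, 11, 17, 13]
r4 m[φ1→wind] = [2, 1, 6, 1]
r4 m[φ2→wind] = [1, 4, 8, 9]
r4 m[φ3→rain] = [1, 3, 4, 5]
r4 m[φ4→rain] = [6, 2, 0, 4]
r4 m[φ5→wind] = [6, 8, 0, 9]
r4 m[φ6→wind] = [1, 9, 3, 9]
r4 m[rain→φ0] = [7, 5, 4, 9]
r4 m[rain→φ3] = [7, 9, 6, 6]
r4 m[rain→φ4] = [2, 10, 10, 7]
r4 m[wet→φ0] = [10, 11, 17, 13]
r4 m[wet→φ1] = [7, 10, 7, 10]
r4 m[wind→φ1] = [8, 21, 11, 27]
r4 m[wind→φ2] = [9, 18, 9, 19]
r4 m[wind→φ5] = [4, 14, 17, 19]
r4 m[wind→φ6] = [9, 13, 14, 19]
r5 m[φ0→rain] = [10, 16, 15, 11]
r5 m[φ0→wet] = [7, 10, 7, 10]
r5 m[φ1→wet] = [10, 11, 17, 13]
r5 m[φ1→wind] = [9, 8, 12, 8]
r5 m[φ2→wind] = [1, 4, 8, 9]
r5 m[φ3→rain] = [1, 3, 4, 5]
r5 m[φ4→rain] = [6, 2, 0, 4]
r5 m[φ5→wind] = [6, 8, 0, 9]
r5 m[φ6→wind] = [1, 9, 3, 9]
r5 m[rain→φ0] = [7, 5, 4, 9]
r5 m[rain→φ3] = [7, 9, 6, 6]
r5 m[rain→φ4] = [2, 10, 10, 7]
r5 m[wet→φ0] = [10, 11, 17, 13]
r5 m[wet→φ1] = [7, 10, 7, 10]
r5 m[wind→φ1] = [8, 21, 11, 27]
r5 m[wind→φ2] = [9, 18, 9, 19]
r5 m[wind→φ5] = [4, 14, 17, 19]
r5 m[wind→φ6] = [9, 13, 14, 19]
r6 m[φ0→rain] = [10, 16, 15, 11]
r6 m[φ0→wet] = [7, 10, 7, 10]
r6 m[φ1→wet] = [10, 11, 17, 13]
r6 m[φ1→wind] = [9, 8, 12, 8]
r6 m[φ2→wind] = [1, 4, 8, 9]
r6 m[φ3→rain] = [1, 3, 4, 5]
r6 m[φ4→rain] = [6, 2, 0, 4]
r6 m[φ5→wind] = [6, 8, 0, 9]
r6 m[φ6→wind] = [1, 9, 3, 9]
r6 m[rain→φ0] = [7, 5, 4, 9]
r6 m[rain→φ3] = [16, 18, 15, 15]
r6 m[rain→φ4] = [11, 19, 19, 16]
r6 m[wet→φ0] = [10, 11, 17, 13]
r6 m[wet→φ1] = [7, 10, 7, 10]
r6 m[wind→φ1] = [8, 21, 11, 27]
r6 m[wind→φ2] = [16, 25, 15, 26]
r6 m[wind→φ5] = [11, 21, 23, 26]
r6 m[wind→φ6] = [16, 20, 20, 26]
r7 m[φ0→rain] = [10, 16, 15, 11]
r7 m[φ0→wet] = [7, 10, 7, 10]
r7 m[φ1→wet] = [10, 11, 17, 13]
r7 m[φ1→wind] = [9, 8, 12, 8]
r7 m[φ2→wind] = [1, 4, 8, 9]
r7 m[φ3→rain] = [1, 3, 4, 5]
r7 m[φ4→rain] = [6, 2, 0, 4]
r7 m[φ5→wind] = [6, 8, 0, 9]
r7 m[φ6→wind] = [1, 9, 3, 9]
r7 m[rain→φ0] = [7, 5, 4, 9]
r7 m[rain→φ3] = [16, 18, 15, 15]
r7 m[rain→φ4] = [11, 19, 19, 16]
r7 m[wet→φ0] = [10, 11, 17, 13]
r7 m[wet→φ1] = [7, 10, 7, 10]
r7 m[wind→φ1] = [8, 21, 11, 27]
r7 m[wind→φ2] = [16, 25, 15, 26]
r7 m[wind→φ5] = [11, 21, 23, 26]
r7 m[wind→φ6] = [16, 20, 20, 26]
fixed point reached at round 7
traceback from rain: (rain=0, wet=0, wind=0), score=17

assignment: (rain=0, wet=0, wind=0); score = 17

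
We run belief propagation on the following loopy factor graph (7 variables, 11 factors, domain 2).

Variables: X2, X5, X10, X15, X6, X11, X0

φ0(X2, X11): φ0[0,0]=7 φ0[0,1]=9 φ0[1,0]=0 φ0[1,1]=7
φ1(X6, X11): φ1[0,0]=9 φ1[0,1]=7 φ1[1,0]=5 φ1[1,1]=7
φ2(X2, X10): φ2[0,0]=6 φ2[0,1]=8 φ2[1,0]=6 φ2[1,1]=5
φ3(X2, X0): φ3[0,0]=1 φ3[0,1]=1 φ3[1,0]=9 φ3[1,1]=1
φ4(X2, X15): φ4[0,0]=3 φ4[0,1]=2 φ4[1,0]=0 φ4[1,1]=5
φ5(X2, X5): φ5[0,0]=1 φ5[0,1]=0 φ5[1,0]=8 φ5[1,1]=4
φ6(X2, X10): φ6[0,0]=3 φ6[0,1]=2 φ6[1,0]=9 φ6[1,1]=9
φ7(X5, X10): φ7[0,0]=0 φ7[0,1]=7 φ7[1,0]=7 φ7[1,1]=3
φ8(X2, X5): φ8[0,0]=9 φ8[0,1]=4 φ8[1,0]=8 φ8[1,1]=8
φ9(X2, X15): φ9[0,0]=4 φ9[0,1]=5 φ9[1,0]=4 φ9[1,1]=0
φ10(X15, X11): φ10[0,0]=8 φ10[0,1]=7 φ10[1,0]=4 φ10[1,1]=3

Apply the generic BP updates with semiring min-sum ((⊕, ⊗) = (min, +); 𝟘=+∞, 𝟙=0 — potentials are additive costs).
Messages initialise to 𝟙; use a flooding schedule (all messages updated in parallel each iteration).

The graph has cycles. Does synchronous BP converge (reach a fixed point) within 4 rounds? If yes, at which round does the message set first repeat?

NOT CONVERGED within 4 rounds

init: all messages = 𝟙 over 2 values
r1 m[φ0→X2] = [7, 0]
r1 m[φ0→X11] = [0, 7]
r1 m[φ1→X6] = [7, 5]
r1 m[φ1→X11] = [5, 7]
r1 m[φ2→X2] = [6, 5]
r1 m[φ2→X10] = [6, 5]
r1 m[φ3→X2] = [1, 1]
r1 m[φ3→X0] = [1, 1]
r1 m[φ4→X2] = [2, 0]
r1 m[φ4→X15] = [0, 2]
r1 m[φ5→X2] = [0, 4]
r1 m[φ5→X5] = [1, 0]
r1 m[φ6→X2] = [2, 9]
r1 m[φ6→X10] = [3, 2]
r1 m[φ7→X5] = [0, 3]
r1 m[φ7→X10] = [0, 3]
r1 m[φ8→X2] = [4, 8]
r1 m[φ8→X5] = [8, 4]
r1 m[φ9→X2] = [4, 0]
r1 m[φ9→X15] = [4, 0]
r1 m[φ10→X15] = [7, 3]
r1 m[φ10→X11] = [4, 3]
r1 m[X2→φ0] = [0, 0]
r1 m[X2→φ2] = [0, 0]
r1 m[X2→φ3] = [0, 0]
r1 m[X2→φ4] = [0, 0]
r1 m[X2→φ5] = [0, 0]
r1 m[X2→φ6] = [0, 0]
r1 m[X2→φ8] = [0, 0]
r1 m[X2→φ9] = [0, 0]
r1 m[X5→φ5] = [0, 0]
r1 m[X5→φ7] = [0, 0]
r1 m[X5→φ8] = [0, 0]
r1 m[X10→φ2] = [0, 0]
r1 m[X10→φ6] = [0, 0]
r1 m[X10→φ7] = [0, 0]
r1 m[X15→φ4] = [0, 0]
r1 m[X15→φ9] = [0, 0]
r1 m[X15→φ10] = [0, 0]
r1 m[X6→φ1] = [0, 0]
r1 m[X11→φ0] = [0, 0]
r1 m[X11→φ1] = [0, 0]
r1 m[X11→φ10] = [0, 0]
r1 m[X0→φ3] = [0, 0]
r2 m[φ0→X2] = [7, 0]
r2 m[φ0→X11] = [0, 7]
r2 m[φ1→X6] = [7, 5]
r2 m[φ1→X11] = [5, 7]
r2 m[φ2→X2] = [6, 5]
r2 m[φ2→X10] = [6, 5]
r2 m[φ3→X2] = [1, 1]
r2 m[φ3→X0] = [1, 1]
r2 m[φ4→X2] = [2, 0]
r2 m[φ4→X15] = [0, 2]
r2 m[φ5→X2] = [0, 4]
r2 m[φ5→X5] = [1, 0]
r2 m[φ6→X2] = [2, 9]
r2 m[φ6→X10] = [3, 2]
r2 m[φ7→X5] = [0, 3]
r2 m[φ7→X10] = [0, 3]
r2 m[φ8→X2] = [4, 8]
r2 m[φ8→X5] = [8, 4]
r2 m[φ9→X2] = [4, 0]
r2 m[φ9→X15] = [4, 0]
r2 m[φ10→X15] = [7, 3]
r2 m[φ10→X11] = [4, 3]
r2 m[X2→φ0] = [19, 27]
r2 m[X2→φ2] = [20, 22]
r2 m[X2→φ3] = [25, 26]
r2 m[X2→φ4] = [24, 27]
r2 m[X2→φ5] = [26, 23]
r2 m[X2→φ6] = [24, 18]
r2 m[X2→φ8] = [22, 19]
r2 m[X2→φ9] = [22, 27]
r2 m[X5→φ5] = [8, 7]
r2 m[X5→φ7] = [9, 4]
r2 m[X5→φ8] = [1, 3]
r2 m[X10→φ2] = [3, 5]
r2 m[X10→φ6] = [6, 8]
r2 m[X10→φ7] = [9, 7]
r2 m[X15→φ4] = [11, 3]
r2 m[X15→φ9] = [7, 5]
r2 m[X15→φ10] = [4, 2]
r2 m[X6→φ1] = [0, 0]
r2 m[X11→φ0] = [9, 10]
r2 m[X11→φ1] = [4, 10]
r2 m[X11→φ10] = [5, 14]
r2 m[X0→φ3] = [0, 0]
r3 m[φ0→X2] = [16, 9]
r3 m[φ0→X11] = [26, 28]
r3 m[φ1→X6] = [13, 9]
r3 m[φ1→X11] = [5, 7]
r3 m[φ2→X2] = [9, 9]
r3 m[φ2→X10] = [26, 27]
r3 m[φ3→X2] = [1, 1]
r3 m[φ3→X0] = [26, 26]
r3 m[φ4→X2] = [5, 8]
r3 m[φ4→X15] = [27, 26]
r3 m[φ5→X2] = [7, 11]
r3 m[φ5→X5] = [27, 26]
r3 m[φ6→X2] = [9, 15]
r3 m[φ6→X10] = [27, 26]
r3 m[φ7→X5] = [9, 10]
r3 m[φ7→X10] = [9, 7]
r3 m[φ8→X2] = [7, 9]
r3 m[φ8→X5] = [27, 26]
r3 m[φ9→X2] = [10, 5]
r3 m[φ9→X15] = [26, 27]
r3 m[φ10→X15] = [13, 9]
r3 m[φ10→X11] = [6, 5]
r3 m[X2→φ0] = [19, 27]
r3 m[X2→φ2] = [20, 22]
r3 m[X2→φ3] = [25, 26]
r3 m[X2→φ4] = [24, 27]
r3 m[X2→φ5] = [26, 23]
r3 m[X2→φ6] = [24, 18]
r3 m[X2→φ8] = [22, 19]
r3 m[X2→φ9] = [22, 27]
r3 m[X5→φ5] = [8, 7]
r3 m[X5→φ7] = [9, 4]
r3 m[X5→φ8] = [1, 3]
r3 m[X10→φ2] = [3, 5]
r3 m[X10→φ6] = [6, 8]
r3 m[X10→φ7] = [9, 7]
r3 m[X15→φ4] = [11, 3]
r3 m[X15→φ9] = [7, 5]
r3 m[X15→φ10] = [4, 2]
r3 m[X6→φ1] = [0, 0]
r3 m[X11→φ0] = [9, 10]
r3 m[X11→φ1] = [4, 10]
r3 m[X11→φ10] = [5, 14]
r3 m[X0→φ3] = [0, 0]
r4 m[φ0→X2] = [16, 9]
r4 m[φ0→X11] = [26, 28]
r4 m[φ1→X6] = [13, 9]
r4 m[φ1→X11] = [5, 7]
r4 m[φ2→X2] = [9, 9]
r4 m[φ2→X10] = [26, 27]
r4 m[φ3→X2] = [1, 1]
r4 m[φ3→X0] = [26, 26]
r4 m[φ4→X2] = [5, 8]
r4 m[φ4→X15] = [27, 26]
r4 m[φ5→X2] = [7, 11]
r4 m[φ5→X5] = [27, 26]
r4 m[φ6→X2] = [9, 15]
r4 m[φ6→X10] = [27, 26]
r4 m[φ7→X5] = [9, 10]
r4 m[φ7→X10] = [9, 7]
r4 m[φ8→X2] = [7, 9]
r4 m[φ8→X5] = [27, 26]
r4 m[φ9→X2] = [10, 5]
r4 m[φ9→X15] = [26, 27]
r4 m[φ10→X15] = [13, 9]
r4 m[φ10→X11] = [6, 5]
r4 m[X2→φ0] = [48, 58]
r4 m[X2→φ2] = [55, 58]
r4 m[X2→φ3] = [63, 66]
r4 m[X2→φ4] = [59, 59]
r4 m[X2→φ5] = [57, 56]
r4 m[X2→φ6] = [55, 52]
r4 m[X2→φ8] = [57, 58]
r4 m[X2→φ9] = [54, 62]
r4 m[X5→φ5] = [36, 36]
r4 m[X5→φ7] = [54, 52]
r4 m[X5→φ8] = [36, 36]
r4 m[X10→φ2] = [36, 33]
r4 m[X10→φ6] = [35, 34]
r4 m[X10→φ7] = [53, 53]
r4 m[X15→φ4] = [39, 36]
r4 m[X15→φ9] = [40, 35]
r4 m[X15→φ10] = [53, 53]
r4 m[X6→φ1] = [0, 0]
r4 m[X11→φ0] = [11, 12]
r4 m[X11→φ1] = [32, 33]
r4 m[X11→φ10] = [31, 35]
r4 m[X0→φ3] = [0, 0]
no fixed point within 4 rounds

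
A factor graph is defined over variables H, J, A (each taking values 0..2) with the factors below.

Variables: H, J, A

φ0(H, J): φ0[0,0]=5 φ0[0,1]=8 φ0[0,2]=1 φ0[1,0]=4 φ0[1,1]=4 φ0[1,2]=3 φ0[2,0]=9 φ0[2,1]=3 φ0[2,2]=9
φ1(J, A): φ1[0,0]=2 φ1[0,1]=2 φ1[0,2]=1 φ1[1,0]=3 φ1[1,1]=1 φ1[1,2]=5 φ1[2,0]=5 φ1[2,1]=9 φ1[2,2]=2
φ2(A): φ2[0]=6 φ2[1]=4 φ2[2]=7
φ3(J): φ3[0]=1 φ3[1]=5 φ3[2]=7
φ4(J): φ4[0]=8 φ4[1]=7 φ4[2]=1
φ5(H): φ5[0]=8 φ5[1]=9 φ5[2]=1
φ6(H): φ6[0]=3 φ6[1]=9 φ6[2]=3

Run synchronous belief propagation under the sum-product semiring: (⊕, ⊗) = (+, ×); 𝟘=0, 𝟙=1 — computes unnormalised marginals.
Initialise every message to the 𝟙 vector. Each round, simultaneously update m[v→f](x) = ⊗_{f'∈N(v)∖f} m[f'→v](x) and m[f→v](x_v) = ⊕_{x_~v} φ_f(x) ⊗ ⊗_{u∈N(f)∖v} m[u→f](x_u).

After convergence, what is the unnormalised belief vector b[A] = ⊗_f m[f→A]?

init: all messages = 𝟙 over 3 values
r1 m[φ0→H] = [14, 11, 21]
r1 m[φ0→J] = [18, 15, 13]
r1 m[φ1→J] = [5, 9, 16]
r1 m[φ1→A] = [10, 12, 8]
r1 m[φ2→A] = [6, 4, 7]
r1 m[φ3→J] = [1, 5, 7]
r1 m[φ4→J] = [8, 7, 1]
r1 m[φ5→H] = [8, 9, 1]
r1 m[φ6→H] = [3, 9, 3]
r1 m[H→φ0] = [1, 1, 1]
r1 m[H→φ5] = [1, 1, 1]
r1 m[H→φ6] = [1, 1, 1]
r1 m[J→φ0] = [1, 1, 1]
r1 m[J→φ1] = [1, 1, 1]
r1 m[J→φ3] = [1, 1, 1]
r1 m[J→φ4] = [1, 1, 1]
r1 m[A→φ1] = [1, 1, 1]
r1 m[A→φ2] = [1, 1, 1]
r2 m[φ0→H] = [14, 11, 21]
r2 m[φ0→J] = [18, 15, 13]
r2 m[φ1→J] = [5, 9, 16]
r2 m[φ1→A] = [10, 12, 8]
r2 m[φ2→A] = [6, 4, 7]
r2 m[φ3→J] = [1, 5, 7]
r2 m[φ4→J] = [8, 7, 1]
r2 m[φ5→H] = [8, 9, 1]
r2 m[φ6→H] = [3, 9, 3]
r2 m[H→φ0] = [24, 81, 3]
r2 m[H→φ5] = [42, 99, 63]
r2 m[H→φ6] = [112, 99, 21]
r2 m[J→φ0] = [40, 315, 112]
r2 m[J→φ1] = [144, 525, 91]
r2 m[J→φ3] = [720, 945, 208]
r2 m[J→φ4] = [90, 675, 1456]
r2 m[A→φ1] = [6, 4, 7]
r2 m[A→φ2] = [10, 12, 8]
r3 m[φ0→H] = [2832, 1756, 2313]
r3 m[φ0→J] = [471, 525, 294]
r3 m[φ1→J] = [27, 57, 80]
r3 m[φ1→A] = [2318, 1632, 2951]
r3 m[φ2→A] = [6, 4, 7]
r3 m[φ3→J] = [1, 5, 7]
r3 m[φ4→J] = [8, 7, 1]
r3 m[φ5→H] = [8, 9, 1]
r3 m[φ6→H] = [3, 9, 3]
r3 m[H→φ0] = [24, 81, 3]
r3 m[H→φ5] = [42, 99, 63]
r3 m[H→φ6] = [112, 99, 21]
r3 m[J→φ0] = [40, 315, 112]
r3 m[J→φ1] = [144, 525, 91]
r3 m[J→φ3] = [720, 945, 208]
r3 m[J→φ4] = [90, 675, 1456]
r3 m[A→φ1] = [6, 4, 7]
r3 m[A→φ2] = [10, 12, 8]
r4 m[φ0→H] = [2832, 1756, 2313]
r4 m[φ0→J] = [471, 525, 294]
r4 m[φ1→J] = [27, 57, 80]
r4 m[φ1→A] = [2318, 1632, 2951]
r4 m[φ2→A] = [6, 4, 7]
r4 m[φ3→J] = [1, 5, 7]
r4 m[φ4→J] = [8, 7, 1]
r4 m[φ5→H] = [8, 9, 1]
r4 m[φ6→H] = [3, 9, 3]
r4 m[H→φ0] = [24, 81, 3]
r4 m[H→φ5] = [8496, 15804, 6939]
r4 m[H→φ6] = [22656, 15804, 2313]
r4 m[J→φ0] = [216, 1995, 560]
r4 m[J→φ1] = [3768, 18375, 2058]
r4 m[J→φ3] = [101736, 209475, 23520]
r4 m[J→φ4] = [12717, 149625, 164640]
r4 m[A→φ1] = [6, 4, 7]
r4 m[A→φ2] = [2318, 1632, 2951]
r5 m[φ0→H] = [17600, 10524, 12969]
r5 m[φ0→J] = [471, 525, 294]
r5 m[φ1→J] = [27, 57, 80]
r5 m[φ1→A] = [72951, 44433, 99759]
r5 m[φ2→A] = [6, 4, 7]
r5 m[φ3→J] = [1, 5, 7]
r5 m[φ4→J] = [8, 7, 1]
r5 m[φ5→H] = [8, 9, 1]
r5 m[φ6→H] = [3, 9, 3]
r5 m[H→φ0] = [24, 81, 3]
r5 m[H→φ5] = [8496, 15804, 6939]
r5 m[H→φ6] = [22656, 15804, 2313]
r5 m[J→φ0] = [216, 1995, 560]
r5 m[J→φ1] = [3768, 18375, 2058]
r5 m[J→φ3] = [101736, 209475, 23520]
r5 m[J→φ4] = [12717, 149625, 164640]
r5 m[A→φ1] = [6, 4, 7]
r5 m[A→φ2] = [2318, 1632, 2951]
r6 m[φ0→H] = [17600, 10524, 12969]
r6 m[φ0→J] = [471, 525, 294]
r6 m[φ1→J] = [27, 57, 80]
r6 m[φ1→A] = [72951, 44433, 99759]
r6 m[φ2→A] = [6, 4, 7]
r6 m[φ3→J] = [1, 5, 7]
r6 m[φ4→J] = [8, 7, 1]
r6 m[φ5→H] = [8, 9, 1]
r6 m[φ6→H] = [3, 9, 3]
r6 m[H→φ0] = [24, 81, 3]
r6 m[H→φ5] = [52800, 94716, 38907]
r6 m[H→φ6] = [140800, 94716, 12969]
r6 m[J→φ0] = [216, 1995, 560]
r6 m[J→φ1] = [3768, 18375, 2058]
r6 m[J→φ3] = [101736, 209475, 23520]
r6 m[J→φ4] = [12717, 149625, 164640]
r6 m[A→φ1] = [6, 4, 7]
r6 m[A→φ2] = [72951, 44433, 99759]
r7 m[φ0→H] = [17600, 10524, 12969]
r7 m[φ0→J] = [471, 525, 294]
r7 m[φ1→J] = [27, 57, 80]
r7 m[φ1→A] = [72951, 44433, 99759]
r7 m[φ2→A] = [6, 4, 7]
r7 m[φ3→J] = [1, 5, 7]
r7 m[φ4→J] = [8, 7, 1]
r7 m[φ5→H] = [8, 9, 1]
r7 m[φ6→H] = [3, 9, 3]
r7 m[H→φ0] = [24, 81, 3]
r7 m[H→φ5] = [52800, 94716, 38907]
r7 m[H→φ6] = [140800, 94716, 12969]
r7 m[J→φ0] = [216, 1995, 560]
r7 m[J→φ1] = [3768, 18375, 2058]
r7 m[J→φ3] = [101736, 209475, 23520]
r7 m[J→φ4] = [12717, 149625, 164640]
r7 m[A→φ1] = [6, 4, 7]
r7 m[A→φ2] = [72951, 44433, 99759]
fixed point reached at round 7
b[A] = ⊗ incoming = [437706, 177732, 698313]

b[A] = [437706, 177732, 698313]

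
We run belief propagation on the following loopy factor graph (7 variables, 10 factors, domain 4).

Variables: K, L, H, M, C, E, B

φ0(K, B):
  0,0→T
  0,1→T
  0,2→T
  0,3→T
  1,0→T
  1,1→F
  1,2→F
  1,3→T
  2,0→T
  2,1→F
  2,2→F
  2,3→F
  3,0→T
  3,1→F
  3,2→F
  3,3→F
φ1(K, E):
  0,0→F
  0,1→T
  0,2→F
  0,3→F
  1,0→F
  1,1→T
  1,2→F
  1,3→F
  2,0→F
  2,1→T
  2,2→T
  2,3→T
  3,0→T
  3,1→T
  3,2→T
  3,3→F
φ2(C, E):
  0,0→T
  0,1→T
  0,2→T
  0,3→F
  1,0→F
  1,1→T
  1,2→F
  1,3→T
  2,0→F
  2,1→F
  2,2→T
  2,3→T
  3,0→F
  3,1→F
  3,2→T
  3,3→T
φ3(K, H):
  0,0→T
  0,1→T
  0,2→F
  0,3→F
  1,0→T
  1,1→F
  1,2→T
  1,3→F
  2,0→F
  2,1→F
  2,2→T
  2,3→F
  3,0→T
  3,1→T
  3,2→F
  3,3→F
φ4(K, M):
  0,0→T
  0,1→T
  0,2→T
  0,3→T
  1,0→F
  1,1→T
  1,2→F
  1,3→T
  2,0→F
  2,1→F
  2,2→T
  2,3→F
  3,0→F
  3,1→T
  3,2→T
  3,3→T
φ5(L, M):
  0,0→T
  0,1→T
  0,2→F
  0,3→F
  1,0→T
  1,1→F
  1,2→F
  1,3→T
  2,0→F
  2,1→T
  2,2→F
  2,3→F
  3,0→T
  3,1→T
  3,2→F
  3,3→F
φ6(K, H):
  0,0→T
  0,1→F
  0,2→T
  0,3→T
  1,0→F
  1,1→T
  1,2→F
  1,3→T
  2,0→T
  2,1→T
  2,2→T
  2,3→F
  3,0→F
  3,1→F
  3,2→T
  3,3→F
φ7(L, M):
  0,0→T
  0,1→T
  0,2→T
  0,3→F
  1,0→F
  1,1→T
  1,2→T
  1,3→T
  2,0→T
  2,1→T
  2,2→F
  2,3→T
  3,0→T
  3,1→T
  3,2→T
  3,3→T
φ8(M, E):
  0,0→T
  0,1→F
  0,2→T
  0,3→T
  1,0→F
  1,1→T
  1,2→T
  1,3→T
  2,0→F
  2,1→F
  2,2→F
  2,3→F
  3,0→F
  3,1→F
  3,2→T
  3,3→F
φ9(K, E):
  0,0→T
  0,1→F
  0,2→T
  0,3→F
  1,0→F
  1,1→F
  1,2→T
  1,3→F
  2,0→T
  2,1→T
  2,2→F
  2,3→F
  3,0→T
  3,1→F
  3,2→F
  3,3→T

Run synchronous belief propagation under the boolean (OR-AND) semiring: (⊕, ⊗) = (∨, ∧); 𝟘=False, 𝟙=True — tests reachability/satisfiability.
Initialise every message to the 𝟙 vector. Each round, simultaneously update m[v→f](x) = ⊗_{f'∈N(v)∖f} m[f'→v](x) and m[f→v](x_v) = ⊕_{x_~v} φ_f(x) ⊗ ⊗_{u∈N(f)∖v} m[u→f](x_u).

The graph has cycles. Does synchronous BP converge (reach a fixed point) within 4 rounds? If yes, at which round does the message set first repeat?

init: all messages = 𝟙 over 4 values
r1 m[φ0→K] = [T, T, T, T]
r1 m[φ0→B] = [T, T, T, T]
r1 m[φ1→K] = [T, T, T, T]
r1 m[φ1→E] = [T, T, T, T]
r1 m[φ2→C] = [T, T, T, T]
r1 m[φ2→E] = [T, T, T, T]
r1 m[φ3→K] = [T, T, T, T]
r1 m[φ3→H] = [T, T, T, F]
r1 m[φ4→K] = [T, T, T, T]
r1 m[φ4→M] = [T, T, T, T]
r1 m[φ5→L] = [T, T, T, T]
r1 m[φ5→M] = [T, T, F, T]
r1 m[φ6→K] = [T, T, T, T]
r1 m[φ6→H] = [T, T, T, T]
r1 m[φ7→L] = [T, T, T, T]
r1 m[φ7→M] = [T, T, T, T]
r1 m[φ8→M] = [T, T, F, T]
r1 m[φ8→E] = [T, T, T, T]
r1 m[φ9→K] = [T, T, T, T]
r1 m[φ9→E] = [T, T, T, T]
r1 m[K→φ0] = [T, T, T, T]
r1 m[K→φ1] = [T, T, T, T]
r1 m[K→φ3] = [T, T, T, T]
r1 m[K→φ4] = [T, T, T, T]
r1 m[K→φ6] = [T, T, T, T]
r1 m[K→φ9] = [T, T, T, T]
r1 m[L→φ5] = [T, T, T, T]
r1 m[L→φ7] = [T, T, T, T]
r1 m[H→φ3] = [T, T, T, T]
r1 m[H→φ6] = [T, T, T, T]
r1 m[M→φ4] = [T, T, T, T]
r1 m[M→φ5] = [T, T, T, T]
r1 m[M→φ7] = [T, T, T, T]
r1 m[M→φ8] = [T, T, T, T]
r1 m[C→φ2] = [T, T, T, T]
r1 m[E→φ1] = [T, T, T, T]
r1 m[E→φ2] = [T, T, T, T]
r1 m[E→φ8] = [T, T, T, T]
r1 m[E→φ9] = [T, T, T, T]
r1 m[B→φ0] = [T, T, T, T]
r2 m[φ0→K] = [T, T, T, T]
r2 m[φ0→B] = [T, T, T, T]
r2 m[φ1→K] = [T, T, T, T]
r2 m[φ1→E] = [T, T, T, T]
r2 m[φ2→C] = [T, T, T, T]
r2 m[φ2→E] = [T, T, T, T]
r2 m[φ3→K] = [T, T, T, T]
r2 m[φ3→H] = [T, T, T, F]
r2 m[φ4→K] = [T, T, T, T]
r2 m[φ4→M] = [T, T, T, T]
r2 m[φ5→L] = [T, T, T, T]
r2 m[φ5→M] = [T, T, F, T]
r2 m[φ6→K] = [T, T, T, T]
r2 m[φ6→H] = [T, T, T, T]
r2 m[φ7→L] = [T, T, T, T]
r2 m[φ7→M] = [T, T, T, T]
r2 m[φ8→M] = [T, T, F, T]
r2 m[φ8→E] = [T, T, T, T]
r2 m[φ9→K] = [T, T, T, T]
r2 m[φ9→E] = [T, T, T, T]
r2 m[K→φ0] = [T, T, T, T]
r2 m[K→φ1] = [T, T, T, T]
r2 m[K→φ3] = [T, T, T, T]
r2 m[K→φ4] = [T, T, T, T]
r2 m[K→φ6] = [T, T, T, T]
r2 m[K→φ9] = [T, T, T, T]
r2 m[L→φ5] = [T, T, T, T]
r2 m[L→φ7] = [T, T, T, T]
r2 m[H→φ3] = [T, T, T, T]
r2 m[H→φ6] = [T, T, T, F]
r2 m[M→φ4] = [T, T, F, T]
r2 m[M→φ5] = [T, T, F, T]
r2 m[M→φ7] = [T, T, F, T]
r2 m[M→φ8] = [T, T, F, T]
r2 m[C→φ2] = [T, T, T, T]
r2 m[E→φ1] = [T, T, T, T]
r2 m[E→φ2] = [T, T, T, T]
r2 m[E→φ8] = [T, T, T, T]
r2 m[E→φ9] = [T, T, T, T]
r2 m[B→φ0] = [T, T, T, T]
r3 m[φ0→K] = [T, T, T, T]
r3 m[φ0→B] = [T, T, T, T]
r3 m[φ1→K] = [T, T, T, T]
r3 m[φ1→E] = [T, T, T, T]
r3 m[φ2→C] = [T, T, T, T]
r3 m[φ2→E] = [T, T, T, T]
r3 m[φ3→K] = [T, T, T, T]
r3 m[φ3→H] = [T, T, T, F]
r3 m[φ4→K] = [T, T, F, T]
r3 m[φ4→M] = [T, T, T, T]
r3 m[φ5→L] = [T, T, T, T]
r3 m[φ5→M] = [T, T, F, T]
r3 m[φ6→K] = [T, T, T, T]
r3 m[φ6→H] = [T, T, T, T]
r3 m[φ7→L] = [T, T, T, T]
r3 m[φ7→M] = [T, T, T, T]
r3 m[φ8→M] = [T, T, F, T]
r3 m[φ8→E] = [T, T, T, T]
r3 m[φ9→K] = [T, T, T, T]
r3 m[φ9→E] = [T, T, T, T]
r3 m[K→φ0] = [T, T, T, T]
r3 m[K→φ1] = [T, T, T, T]
r3 m[K→φ3] = [T, T, T, T]
r3 m[K→φ4] = [T, T, T, T]
r3 m[K→φ6] = [T, T, T, T]
r3 m[K→φ9] = [T, T, T, T]
r3 m[L→φ5] = [T, T, T, T]
r3 m[L→φ7] = [T, T, T, T]
r3 m[H→φ3] = [T, T, T, T]
r3 m[H→φ6] = [T, T, T, F]
r3 m[M→φ4] = [T, T, F, T]
r3 m[M→φ5] = [T, T, F, T]
r3 m[M→φ7] = [T, T, F, T]
r3 m[M→φ8] = [T, T, F, T]
r3 m[C→φ2] = [T, T, T, T]
r3 m[E→φ1] = [T, T, T, T]
r3 m[E→φ2] = [T, T, T, T]
r3 m[E→φ8] = [T, T, T, T]
r3 m[E→φ9] = [T, T, T, T]
r3 m[B→φ0] = [T, T, T, T]
r4 m[φ0→K] = [T, T, T, T]
r4 m[φ0→B] = [T, T, T, T]
r4 m[φ1→K] = [T, T, T, T]
r4 m[φ1→E] = [T, T, T, T]
r4 m[φ2→C] = [T, T, T, T]
r4 m[φ2→E] = [T, T, T, T]
r4 m[φ3→K] = [T, T, T, T]
r4 m[φ3→H] = [T, T, T, F]
r4 m[φ4→K] = [T, T, F, T]
r4 m[φ4→M] = [T, T, T, T]
r4 m[φ5→L] = [T, T, T, T]
r4 m[φ5→M] = [T, T, F, T]
r4 m[φ6→K] = [T, T, T, T]
r4 m[φ6→H] = [T, T, T, T]
r4 m[φ7→L] = [T, T, T, T]
r4 m[φ7→M] = [T, T, T, T]
r4 m[φ8→M] = [T, T, F, T]
r4 m[φ8→E] = [T, T, T, T]
r4 m[φ9→K] = [T, T, T, T]
r4 m[φ9→E] = [T, T, T, T]
r4 m[K→φ0] = [T, T, F, T]
r4 m[K→φ1] = [T, T, F, T]
r4 m[K→φ3] = [T, T, F, T]
r4 m[K→φ4] = [T, T, T, T]
r4 m[K→φ6] = [T, T, F, T]
r4 m[K→φ9] = [T, T, F, T]
r4 m[L→φ5] = [T, T, T, T]
r4 m[L→φ7] = [T, T, T, T]
r4 m[H→φ3] = [T, T, T, T]
r4 m[H→φ6] = [T, T, T, F]
r4 m[M→φ4] = [T, T, F, T]
r4 m[M→φ5] = [T, T, F, T]
r4 m[M→φ7] = [T, T, F, T]
r4 m[M→φ8] = [T, T, F, T]
r4 m[C→φ2] = [T, T, T, T]
r4 m[E→φ1] = [T, T, T, T]
r4 m[E→φ2] = [T, T, T, T]
r4 m[E→φ8] = [T, T, T, T]
r4 m[E→φ9] = [T, T, T, T]
r4 m[B→φ0] = [T, T, T, T]
no fixed point within 4 rounds

NOT CONVERGED within 4 rounds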